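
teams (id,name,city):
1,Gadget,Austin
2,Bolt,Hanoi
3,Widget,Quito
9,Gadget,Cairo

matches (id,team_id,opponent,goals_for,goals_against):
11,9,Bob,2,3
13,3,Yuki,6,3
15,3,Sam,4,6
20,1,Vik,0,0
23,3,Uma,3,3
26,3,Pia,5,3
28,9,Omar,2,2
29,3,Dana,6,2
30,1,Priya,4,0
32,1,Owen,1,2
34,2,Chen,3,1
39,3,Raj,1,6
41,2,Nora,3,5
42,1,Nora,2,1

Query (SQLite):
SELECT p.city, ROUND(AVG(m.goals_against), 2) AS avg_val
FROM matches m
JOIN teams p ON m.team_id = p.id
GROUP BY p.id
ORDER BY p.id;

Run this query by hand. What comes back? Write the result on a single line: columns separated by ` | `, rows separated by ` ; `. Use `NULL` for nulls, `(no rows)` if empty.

Join each matches row to its teams via team_id.
Group joined rows by teams.id; compute ROUND(AVG(m.goals_against), 2) per group.
  1: ids {20, 30, 32, 42} → ROUND(AVG(m.goals_against), 2)=0.75
  2: ids {34, 41} → ROUND(AVG(m.goals_against), 2)=3
  3: ids {13, 15, 23, 26, 29, 39} → ROUND(AVG(m.goals_against), 2)=3.83
  9: ids {11, 28} → ROUND(AVG(m.goals_against), 2)=2.5

Austin | 0.75 ; Hanoi | 3 ; Quito | 3.83 ; Cairo | 2.5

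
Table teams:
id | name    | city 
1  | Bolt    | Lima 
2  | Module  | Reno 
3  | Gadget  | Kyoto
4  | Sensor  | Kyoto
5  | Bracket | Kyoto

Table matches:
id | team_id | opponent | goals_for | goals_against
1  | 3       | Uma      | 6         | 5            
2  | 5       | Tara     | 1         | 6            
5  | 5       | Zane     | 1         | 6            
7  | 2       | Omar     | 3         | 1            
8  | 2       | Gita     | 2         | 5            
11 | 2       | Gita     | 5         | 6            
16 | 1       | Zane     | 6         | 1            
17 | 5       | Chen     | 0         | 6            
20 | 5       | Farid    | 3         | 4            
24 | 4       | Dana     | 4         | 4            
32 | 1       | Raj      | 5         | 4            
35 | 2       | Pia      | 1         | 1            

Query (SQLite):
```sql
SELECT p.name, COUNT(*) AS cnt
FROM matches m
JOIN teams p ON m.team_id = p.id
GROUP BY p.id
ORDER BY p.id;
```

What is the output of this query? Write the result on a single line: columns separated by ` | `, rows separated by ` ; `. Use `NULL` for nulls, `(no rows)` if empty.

Bolt | 2 ; Module | 4 ; Gadget | 1 ; Sensor | 1 ; Bracket | 4

Join each matches row to its teams via team_id.
Group joined rows by teams.id; compute COUNT(*) per group.
  1: ids {16, 32} → COUNT(*)=2
  2: ids {7, 8, 11, 35} → COUNT(*)=4
  3: ids {1} → COUNT(*)=1
  4: ids {24} → COUNT(*)=1
  5: ids {2, 5, 17, 20} → COUNT(*)=4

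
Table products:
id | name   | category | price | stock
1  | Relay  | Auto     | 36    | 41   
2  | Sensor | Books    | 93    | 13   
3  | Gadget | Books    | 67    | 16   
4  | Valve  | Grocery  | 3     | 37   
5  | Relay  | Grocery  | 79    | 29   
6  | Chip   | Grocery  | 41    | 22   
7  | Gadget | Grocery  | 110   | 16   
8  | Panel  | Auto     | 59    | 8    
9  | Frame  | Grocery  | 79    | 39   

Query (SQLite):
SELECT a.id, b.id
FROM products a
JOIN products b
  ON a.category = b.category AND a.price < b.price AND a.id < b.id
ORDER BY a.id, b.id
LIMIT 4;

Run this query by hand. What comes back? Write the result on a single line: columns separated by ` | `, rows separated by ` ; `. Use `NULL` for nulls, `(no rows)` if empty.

Pairs (a,b) with same category, a.price < b.price, a.id < b.id.
category groups: Auto:{1,8} Books:{2,3} Grocery:{4,5,6,7,9}
Ordered by (a.id, b.id); first 4.

1 | 8 ; 4 | 5 ; 4 | 6 ; 4 | 7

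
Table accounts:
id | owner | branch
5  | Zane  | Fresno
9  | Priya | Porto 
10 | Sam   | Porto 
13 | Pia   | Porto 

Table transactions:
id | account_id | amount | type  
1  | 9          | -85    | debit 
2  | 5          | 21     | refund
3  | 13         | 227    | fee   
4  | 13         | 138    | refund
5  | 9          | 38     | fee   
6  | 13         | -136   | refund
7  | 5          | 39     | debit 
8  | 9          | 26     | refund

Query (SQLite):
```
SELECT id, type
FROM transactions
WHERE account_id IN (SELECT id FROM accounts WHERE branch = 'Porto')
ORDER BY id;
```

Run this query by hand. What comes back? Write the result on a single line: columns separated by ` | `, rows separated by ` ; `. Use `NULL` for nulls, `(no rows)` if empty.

1 | debit ; 3 | fee ; 4 | refund ; 5 | fee ; 6 | refund ; 8 | refund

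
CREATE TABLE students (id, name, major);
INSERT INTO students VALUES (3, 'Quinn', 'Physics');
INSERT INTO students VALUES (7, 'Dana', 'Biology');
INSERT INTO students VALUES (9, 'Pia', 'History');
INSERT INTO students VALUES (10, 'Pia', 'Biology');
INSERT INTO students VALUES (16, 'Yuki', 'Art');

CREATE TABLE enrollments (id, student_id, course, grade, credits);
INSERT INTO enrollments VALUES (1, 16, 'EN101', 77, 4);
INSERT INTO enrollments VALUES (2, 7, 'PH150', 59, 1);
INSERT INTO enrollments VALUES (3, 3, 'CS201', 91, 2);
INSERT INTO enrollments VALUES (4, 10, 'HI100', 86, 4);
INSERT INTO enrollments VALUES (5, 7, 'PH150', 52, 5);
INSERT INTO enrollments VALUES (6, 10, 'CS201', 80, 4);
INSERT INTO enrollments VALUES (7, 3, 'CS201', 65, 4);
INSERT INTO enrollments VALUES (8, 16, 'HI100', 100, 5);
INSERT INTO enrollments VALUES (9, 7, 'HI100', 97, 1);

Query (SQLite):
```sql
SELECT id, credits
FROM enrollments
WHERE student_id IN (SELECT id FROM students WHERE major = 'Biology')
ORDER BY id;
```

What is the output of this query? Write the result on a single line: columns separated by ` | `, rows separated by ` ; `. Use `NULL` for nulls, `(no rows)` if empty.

2 | 1 ; 4 | 4 ; 5 | 5 ; 6 | 4 ; 9 | 1

Inner query: students.id where major = 'Biology'.
Outer: keep enrollments rows whose student_id is in that set.
Inner query → {7, 10}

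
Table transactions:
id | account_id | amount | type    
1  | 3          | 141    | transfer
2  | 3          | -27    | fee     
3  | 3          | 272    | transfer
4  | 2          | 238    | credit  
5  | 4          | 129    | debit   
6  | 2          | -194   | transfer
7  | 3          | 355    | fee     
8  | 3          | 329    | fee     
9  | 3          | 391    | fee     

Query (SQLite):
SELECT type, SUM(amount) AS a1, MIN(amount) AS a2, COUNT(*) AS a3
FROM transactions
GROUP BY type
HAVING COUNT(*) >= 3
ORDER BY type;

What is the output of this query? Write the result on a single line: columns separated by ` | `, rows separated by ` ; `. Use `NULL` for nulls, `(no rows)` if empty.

fee | 1048 | -27 | 4 ; transfer | 219 | -194 | 3

Group transactions by type.
Per group compute: SUM(amount), MIN(amount), COUNT(*).
HAVING: drop groups with fewer than 3 rows.
  credit: ids {4} → SUM(amount)=238, MIN(amount)=238, COUNT(*)=1
  debit: ids {5} → SUM(amount)=129, MIN(amount)=129, COUNT(*)=1
  fee: ids {2, 7, 8, 9} → SUM(amount)=1048, MIN(amount)=-27, COUNT(*)=4
  transfer: ids {1, 3, 6} → SUM(amount)=219, MIN(amount)=-194, COUNT(*)=3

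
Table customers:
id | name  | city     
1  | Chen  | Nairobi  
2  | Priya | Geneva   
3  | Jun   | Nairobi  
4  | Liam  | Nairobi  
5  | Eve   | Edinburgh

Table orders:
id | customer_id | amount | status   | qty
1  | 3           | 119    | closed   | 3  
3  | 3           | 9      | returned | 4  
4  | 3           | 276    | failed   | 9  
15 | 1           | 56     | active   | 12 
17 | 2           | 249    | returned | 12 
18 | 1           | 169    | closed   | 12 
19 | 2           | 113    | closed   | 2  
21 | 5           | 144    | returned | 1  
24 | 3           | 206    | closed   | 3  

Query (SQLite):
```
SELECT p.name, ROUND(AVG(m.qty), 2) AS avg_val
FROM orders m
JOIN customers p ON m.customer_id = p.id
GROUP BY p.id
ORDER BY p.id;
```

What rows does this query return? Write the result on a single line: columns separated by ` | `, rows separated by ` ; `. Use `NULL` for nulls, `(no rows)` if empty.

Join each orders row to its customers via customer_id.
Group joined rows by customers.id; compute ROUND(AVG(m.qty), 2) per group.
  1: ids {15, 18} → ROUND(AVG(m.qty), 2)=12
  2: ids {17, 19} → ROUND(AVG(m.qty), 2)=7
  3: ids {1, 3, 4, 24} → ROUND(AVG(m.qty), 2)=4.75
  5: ids {21} → ROUND(AVG(m.qty), 2)=1

Chen | 12 ; Priya | 7 ; Jun | 4.75 ; Eve | 1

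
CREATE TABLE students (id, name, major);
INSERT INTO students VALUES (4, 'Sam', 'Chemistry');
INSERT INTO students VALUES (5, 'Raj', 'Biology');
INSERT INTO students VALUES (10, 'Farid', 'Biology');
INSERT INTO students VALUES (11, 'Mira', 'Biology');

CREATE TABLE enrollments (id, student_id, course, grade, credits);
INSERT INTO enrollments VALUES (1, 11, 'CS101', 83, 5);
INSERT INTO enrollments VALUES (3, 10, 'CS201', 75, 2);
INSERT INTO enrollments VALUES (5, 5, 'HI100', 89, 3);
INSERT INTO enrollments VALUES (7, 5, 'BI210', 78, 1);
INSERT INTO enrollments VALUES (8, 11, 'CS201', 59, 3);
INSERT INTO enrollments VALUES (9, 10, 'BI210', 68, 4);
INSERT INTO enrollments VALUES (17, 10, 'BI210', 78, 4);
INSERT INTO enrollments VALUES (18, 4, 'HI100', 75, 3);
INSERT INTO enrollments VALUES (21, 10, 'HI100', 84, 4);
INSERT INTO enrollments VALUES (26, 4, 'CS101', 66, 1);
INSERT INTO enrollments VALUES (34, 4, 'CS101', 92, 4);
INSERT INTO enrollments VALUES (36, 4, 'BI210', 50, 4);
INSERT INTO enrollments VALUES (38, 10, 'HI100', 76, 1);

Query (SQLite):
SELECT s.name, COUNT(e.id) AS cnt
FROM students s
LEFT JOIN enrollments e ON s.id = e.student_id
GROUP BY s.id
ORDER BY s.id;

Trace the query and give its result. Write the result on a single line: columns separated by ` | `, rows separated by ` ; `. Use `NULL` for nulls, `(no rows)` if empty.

Sam | 4 ; Raj | 2 ; Farid | 5 ; Mira | 2

LEFT JOIN keeps every students row; unmatched ones get NULL for enrollments columns.
Group by students.id and compute COUNT(e.id). COUNT(col) of an all-NULL group is 0.
  4: ids {18, 26, 34, 36} → COUNT(e.id)=4
  5: ids {5, 7} → COUNT(e.id)=2
  10: ids {3, 9, 17, 21, 38} → COUNT(e.id)=5
  11: ids {1, 8} → COUNT(e.id)=2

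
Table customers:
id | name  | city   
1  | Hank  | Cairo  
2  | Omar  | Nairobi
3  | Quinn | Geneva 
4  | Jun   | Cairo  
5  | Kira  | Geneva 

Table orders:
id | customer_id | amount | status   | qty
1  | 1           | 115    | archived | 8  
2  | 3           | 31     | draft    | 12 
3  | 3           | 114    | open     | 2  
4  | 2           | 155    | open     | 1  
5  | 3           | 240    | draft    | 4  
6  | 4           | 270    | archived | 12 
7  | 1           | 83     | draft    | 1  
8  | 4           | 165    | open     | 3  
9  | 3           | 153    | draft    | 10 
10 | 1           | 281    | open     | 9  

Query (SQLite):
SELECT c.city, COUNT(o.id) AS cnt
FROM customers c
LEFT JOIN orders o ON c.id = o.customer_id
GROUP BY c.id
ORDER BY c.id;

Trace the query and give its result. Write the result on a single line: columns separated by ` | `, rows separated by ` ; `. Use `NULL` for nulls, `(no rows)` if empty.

LEFT JOIN keeps every customers row; unmatched ones get NULL for orders columns.
Group by customers.id and compute COUNT(o.id). COUNT(col) of an all-NULL group is 0.
  1: ids {1, 7, 10} → COUNT(o.id)=3
  2: ids {4} → COUNT(o.id)=1
  3: ids {2, 3, 5, 9} → COUNT(o.id)=4
  4: ids {6, 8} → COUNT(o.id)=2
  5: ids {—} → COUNT(o.id)=0

Cairo | 3 ; Nairobi | 1 ; Geneva | 4 ; Cairo | 2 ; Geneva | 0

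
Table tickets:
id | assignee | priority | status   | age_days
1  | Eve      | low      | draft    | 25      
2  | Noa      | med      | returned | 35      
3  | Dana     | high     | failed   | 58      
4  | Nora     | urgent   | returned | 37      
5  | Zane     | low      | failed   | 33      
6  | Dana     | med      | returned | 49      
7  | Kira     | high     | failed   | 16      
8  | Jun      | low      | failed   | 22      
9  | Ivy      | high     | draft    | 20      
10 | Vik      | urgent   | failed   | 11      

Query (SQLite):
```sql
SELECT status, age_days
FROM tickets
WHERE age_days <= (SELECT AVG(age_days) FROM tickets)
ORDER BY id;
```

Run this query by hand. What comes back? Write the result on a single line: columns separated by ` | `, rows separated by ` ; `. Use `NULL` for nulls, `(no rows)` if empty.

Scalar subquery: AVG(age_days) over all tickets rows = 30.6.
Keep rows where age_days <= that value.

draft | 25 ; failed | 16 ; failed | 22 ; draft | 20 ; failed | 11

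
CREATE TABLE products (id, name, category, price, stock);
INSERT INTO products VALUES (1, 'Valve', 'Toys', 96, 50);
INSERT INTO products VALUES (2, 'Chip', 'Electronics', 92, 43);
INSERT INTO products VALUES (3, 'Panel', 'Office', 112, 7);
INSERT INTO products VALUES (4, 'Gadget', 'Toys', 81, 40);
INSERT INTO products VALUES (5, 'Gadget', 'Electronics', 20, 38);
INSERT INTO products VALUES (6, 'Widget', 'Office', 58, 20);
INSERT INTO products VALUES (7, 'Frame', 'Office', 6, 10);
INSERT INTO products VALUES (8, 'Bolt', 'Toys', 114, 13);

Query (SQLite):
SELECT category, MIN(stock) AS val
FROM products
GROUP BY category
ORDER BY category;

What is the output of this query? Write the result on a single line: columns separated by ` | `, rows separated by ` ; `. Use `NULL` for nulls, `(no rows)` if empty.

Electronics | 38 ; Office | 7 ; Toys | 13

Partition products by category; compute MIN(stock) within each group.
  Electronics: ids {2, 5} → MIN(stock)=38
  Office: ids {3, 6, 7} → MIN(stock)=7
  Toys: ids {1, 4, 8} → MIN(stock)=13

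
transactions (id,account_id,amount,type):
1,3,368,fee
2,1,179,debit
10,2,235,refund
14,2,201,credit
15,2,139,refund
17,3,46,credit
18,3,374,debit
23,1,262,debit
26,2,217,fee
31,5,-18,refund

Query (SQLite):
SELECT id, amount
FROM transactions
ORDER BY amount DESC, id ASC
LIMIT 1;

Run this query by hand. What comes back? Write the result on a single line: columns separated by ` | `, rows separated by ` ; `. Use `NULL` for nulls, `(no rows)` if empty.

18 | 374

Sort by amount desc, tiebreak id asc: (374, id=18), (368, id=1), (262, id=23), (235, id=10) …. Take first 1.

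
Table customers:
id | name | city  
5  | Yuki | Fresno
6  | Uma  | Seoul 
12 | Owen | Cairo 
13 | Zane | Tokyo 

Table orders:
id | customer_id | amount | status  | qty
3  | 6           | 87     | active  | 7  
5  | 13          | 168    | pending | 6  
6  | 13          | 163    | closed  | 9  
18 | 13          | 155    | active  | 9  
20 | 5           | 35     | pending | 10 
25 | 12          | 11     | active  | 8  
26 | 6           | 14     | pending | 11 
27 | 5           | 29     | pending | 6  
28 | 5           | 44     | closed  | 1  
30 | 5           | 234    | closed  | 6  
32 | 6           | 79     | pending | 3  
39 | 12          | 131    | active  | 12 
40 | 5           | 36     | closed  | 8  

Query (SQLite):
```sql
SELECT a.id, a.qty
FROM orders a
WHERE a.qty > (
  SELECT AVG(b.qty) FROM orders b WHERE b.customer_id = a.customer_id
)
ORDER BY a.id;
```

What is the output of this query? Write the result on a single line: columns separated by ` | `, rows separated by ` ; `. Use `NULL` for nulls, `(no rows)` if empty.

6 | 9 ; 18 | 9 ; 20 | 10 ; 26 | 11 ; 39 | 12 ; 40 | 8

For each orders row a, compute AVG(qty) over rows sharing a.customer_id.
Keep row a if a.qty > that per-group AVG.
  customer_id=5: AVG(qty) = 6.2
  customer_id=6: AVG(qty) = 7.0
  customer_id=12: AVG(qty) = 10.0
  customer_id=13: AVG(qty) = 8.0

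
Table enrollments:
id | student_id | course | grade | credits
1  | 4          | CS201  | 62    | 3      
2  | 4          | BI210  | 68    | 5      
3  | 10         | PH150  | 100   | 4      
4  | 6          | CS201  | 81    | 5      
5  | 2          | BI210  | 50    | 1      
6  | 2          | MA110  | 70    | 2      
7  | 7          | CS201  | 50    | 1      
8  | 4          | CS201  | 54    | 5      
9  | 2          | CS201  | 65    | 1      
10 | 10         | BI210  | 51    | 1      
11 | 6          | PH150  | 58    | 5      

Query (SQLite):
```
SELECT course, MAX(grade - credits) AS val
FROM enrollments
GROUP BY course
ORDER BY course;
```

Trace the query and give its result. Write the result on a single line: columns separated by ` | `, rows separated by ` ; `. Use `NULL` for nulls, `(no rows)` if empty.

For each row compute grade - credits.
Group by course; take MAX of the expression per group.
  BI210: ids {2, 5, 10} → MAX(grade - credits)=63
  CS201: ids {1, 4, 7, 8, 9} → MAX(grade - credits)=76
  MA110: ids {6} → MAX(grade - credits)=68
  PH150: ids {3, 11} → MAX(grade - credits)=96

BI210 | 63 ; CS201 | 76 ; MA110 | 68 ; PH150 | 96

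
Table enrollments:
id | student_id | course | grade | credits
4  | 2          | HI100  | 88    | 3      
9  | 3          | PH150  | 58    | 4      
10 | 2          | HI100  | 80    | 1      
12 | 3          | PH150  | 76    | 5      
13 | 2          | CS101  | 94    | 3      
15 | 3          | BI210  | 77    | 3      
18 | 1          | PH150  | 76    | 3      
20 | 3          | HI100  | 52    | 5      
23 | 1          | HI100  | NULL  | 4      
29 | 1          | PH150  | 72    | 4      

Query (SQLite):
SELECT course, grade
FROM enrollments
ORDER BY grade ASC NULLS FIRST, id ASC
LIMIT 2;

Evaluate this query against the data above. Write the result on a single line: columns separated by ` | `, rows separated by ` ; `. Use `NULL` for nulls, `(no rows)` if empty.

HI100 | NULL ; HI100 | 52

Sort by grade asc, tiebreak id asc: (NULL, id=23), (52, id=20), (58, id=9), (72, id=29), (76, id=12) …. Take first 2.
NULLS FIRST: NULL grade rows go before all non-NULL rows (among themselves ordered by id asc).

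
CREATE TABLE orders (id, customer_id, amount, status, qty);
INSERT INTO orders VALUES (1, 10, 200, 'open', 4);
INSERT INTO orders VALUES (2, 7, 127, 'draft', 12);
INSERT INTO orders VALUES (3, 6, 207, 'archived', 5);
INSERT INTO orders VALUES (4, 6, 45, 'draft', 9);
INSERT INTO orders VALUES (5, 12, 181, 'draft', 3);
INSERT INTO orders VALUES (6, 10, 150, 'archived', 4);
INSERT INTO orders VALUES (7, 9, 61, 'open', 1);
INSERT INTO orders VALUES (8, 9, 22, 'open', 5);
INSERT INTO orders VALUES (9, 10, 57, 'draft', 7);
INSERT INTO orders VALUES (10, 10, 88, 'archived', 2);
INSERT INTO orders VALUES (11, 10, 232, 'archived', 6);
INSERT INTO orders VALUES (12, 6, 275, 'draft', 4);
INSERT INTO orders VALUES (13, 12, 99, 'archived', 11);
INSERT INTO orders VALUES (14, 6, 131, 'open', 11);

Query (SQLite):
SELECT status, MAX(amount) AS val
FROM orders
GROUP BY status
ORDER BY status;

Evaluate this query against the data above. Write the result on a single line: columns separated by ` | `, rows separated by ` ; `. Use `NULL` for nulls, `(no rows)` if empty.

Partition orders by status; compute MAX(amount) within each group.
  archived: ids {3, 6, 10, 11, 13} → MAX(amount)=232
  draft: ids {2, 4, 5, 9, 12} → MAX(amount)=275
  open: ids {1, 7, 8, 14} → MAX(amount)=200

archived | 232 ; draft | 275 ; open | 200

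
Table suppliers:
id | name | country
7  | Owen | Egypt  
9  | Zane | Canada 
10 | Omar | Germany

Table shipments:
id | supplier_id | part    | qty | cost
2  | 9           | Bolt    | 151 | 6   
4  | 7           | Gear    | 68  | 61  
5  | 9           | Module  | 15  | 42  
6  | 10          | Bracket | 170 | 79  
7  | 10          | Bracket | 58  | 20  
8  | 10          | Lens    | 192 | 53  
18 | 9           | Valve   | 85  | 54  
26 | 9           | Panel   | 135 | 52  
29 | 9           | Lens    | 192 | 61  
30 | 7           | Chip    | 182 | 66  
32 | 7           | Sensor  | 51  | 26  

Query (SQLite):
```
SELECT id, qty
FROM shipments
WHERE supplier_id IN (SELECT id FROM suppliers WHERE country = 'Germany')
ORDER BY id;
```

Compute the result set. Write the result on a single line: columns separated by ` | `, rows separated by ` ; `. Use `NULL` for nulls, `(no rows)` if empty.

6 | 170 ; 7 | 58 ; 8 | 192

Inner query: suppliers.id where country = 'Germany'.
Outer: keep shipments rows whose supplier_id is in that set.
Inner query → {10}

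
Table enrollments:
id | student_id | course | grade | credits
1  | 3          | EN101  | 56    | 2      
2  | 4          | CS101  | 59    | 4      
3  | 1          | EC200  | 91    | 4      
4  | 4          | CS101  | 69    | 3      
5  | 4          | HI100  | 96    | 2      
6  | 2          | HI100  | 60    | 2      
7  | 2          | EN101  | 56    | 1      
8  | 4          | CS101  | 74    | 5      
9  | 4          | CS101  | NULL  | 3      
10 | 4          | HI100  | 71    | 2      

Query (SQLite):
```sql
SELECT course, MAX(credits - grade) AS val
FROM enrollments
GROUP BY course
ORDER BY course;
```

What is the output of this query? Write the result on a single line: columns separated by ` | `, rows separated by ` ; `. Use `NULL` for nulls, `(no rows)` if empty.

CS101 | -55 ; EC200 | -87 ; EN101 | -54 ; HI100 | -58

For each row compute credits - grade.
Group by course; take MAX of the expression per group.
  CS101: ids {2, 4, 8, 9} → MAX(credits - grade)=-55
  EC200: ids {3} → MAX(credits - grade)=-87
  EN101: ids {1, 7} → MAX(credits - grade)=-54
  HI100: ids {5, 6, 10} → MAX(credits - grade)=-58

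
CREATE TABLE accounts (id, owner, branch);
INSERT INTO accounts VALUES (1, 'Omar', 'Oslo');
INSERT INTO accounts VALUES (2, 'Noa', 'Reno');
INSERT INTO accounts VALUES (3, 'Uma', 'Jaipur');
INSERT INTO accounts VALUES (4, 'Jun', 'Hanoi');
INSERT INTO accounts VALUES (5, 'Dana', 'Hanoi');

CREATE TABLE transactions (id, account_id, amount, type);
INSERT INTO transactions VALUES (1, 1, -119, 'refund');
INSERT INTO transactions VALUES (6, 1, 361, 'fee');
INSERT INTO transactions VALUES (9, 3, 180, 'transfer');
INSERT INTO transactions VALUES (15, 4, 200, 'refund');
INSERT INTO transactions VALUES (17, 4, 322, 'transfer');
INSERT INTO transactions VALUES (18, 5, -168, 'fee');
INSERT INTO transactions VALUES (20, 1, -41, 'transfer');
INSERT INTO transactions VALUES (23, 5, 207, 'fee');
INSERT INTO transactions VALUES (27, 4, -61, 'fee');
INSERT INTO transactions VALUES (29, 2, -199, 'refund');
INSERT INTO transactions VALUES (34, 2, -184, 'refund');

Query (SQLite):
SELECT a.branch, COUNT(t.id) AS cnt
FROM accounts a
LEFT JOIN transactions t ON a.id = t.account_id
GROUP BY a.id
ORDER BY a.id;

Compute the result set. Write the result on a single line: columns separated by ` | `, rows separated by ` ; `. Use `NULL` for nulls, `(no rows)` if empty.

Oslo | 3 ; Reno | 2 ; Jaipur | 1 ; Hanoi | 3 ; Hanoi | 2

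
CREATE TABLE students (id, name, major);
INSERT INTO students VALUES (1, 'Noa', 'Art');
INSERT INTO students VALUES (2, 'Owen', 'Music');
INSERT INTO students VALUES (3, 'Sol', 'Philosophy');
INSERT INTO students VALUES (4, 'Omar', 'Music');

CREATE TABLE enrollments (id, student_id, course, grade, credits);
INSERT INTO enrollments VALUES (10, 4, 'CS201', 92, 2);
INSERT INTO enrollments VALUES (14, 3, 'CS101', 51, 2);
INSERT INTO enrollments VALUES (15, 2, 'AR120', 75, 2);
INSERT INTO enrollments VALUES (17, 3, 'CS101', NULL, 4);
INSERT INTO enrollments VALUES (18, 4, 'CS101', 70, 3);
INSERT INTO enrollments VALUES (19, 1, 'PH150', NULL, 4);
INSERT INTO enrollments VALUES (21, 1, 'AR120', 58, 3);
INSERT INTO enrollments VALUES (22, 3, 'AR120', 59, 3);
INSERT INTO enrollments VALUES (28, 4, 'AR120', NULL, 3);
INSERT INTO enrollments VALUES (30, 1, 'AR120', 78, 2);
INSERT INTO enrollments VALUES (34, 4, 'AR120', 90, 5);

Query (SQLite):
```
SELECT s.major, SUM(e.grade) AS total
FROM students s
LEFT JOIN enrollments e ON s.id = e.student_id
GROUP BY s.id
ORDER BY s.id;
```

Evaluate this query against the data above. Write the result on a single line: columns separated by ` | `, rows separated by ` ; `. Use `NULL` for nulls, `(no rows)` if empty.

LEFT JOIN keeps every students row; unmatched ones get NULL for enrollments columns.
Group by students.id and compute SUM(e.grade). SUM over an all-NULL group is NULL.
  1: ids {19, 21, 30} → SUM(e.grade)=136
  2: ids {15} → SUM(e.grade)=75
  3: ids {14, 17, 22} → SUM(e.grade)=110
  4: ids {10, 18, 28, 34} → SUM(e.grade)=252

Art | 136 ; Music | 75 ; Philosophy | 110 ; Music | 252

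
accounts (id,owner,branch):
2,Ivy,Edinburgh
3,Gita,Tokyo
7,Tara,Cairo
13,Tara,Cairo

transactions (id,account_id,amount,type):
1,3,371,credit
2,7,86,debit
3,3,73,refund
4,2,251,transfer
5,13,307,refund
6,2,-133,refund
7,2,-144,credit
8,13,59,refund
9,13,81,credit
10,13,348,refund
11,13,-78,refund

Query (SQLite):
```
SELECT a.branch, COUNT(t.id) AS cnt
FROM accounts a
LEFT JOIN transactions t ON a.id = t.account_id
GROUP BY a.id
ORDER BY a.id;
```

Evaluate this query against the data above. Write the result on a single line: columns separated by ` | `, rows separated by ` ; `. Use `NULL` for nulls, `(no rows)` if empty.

Edinburgh | 3 ; Tokyo | 2 ; Cairo | 1 ; Cairo | 5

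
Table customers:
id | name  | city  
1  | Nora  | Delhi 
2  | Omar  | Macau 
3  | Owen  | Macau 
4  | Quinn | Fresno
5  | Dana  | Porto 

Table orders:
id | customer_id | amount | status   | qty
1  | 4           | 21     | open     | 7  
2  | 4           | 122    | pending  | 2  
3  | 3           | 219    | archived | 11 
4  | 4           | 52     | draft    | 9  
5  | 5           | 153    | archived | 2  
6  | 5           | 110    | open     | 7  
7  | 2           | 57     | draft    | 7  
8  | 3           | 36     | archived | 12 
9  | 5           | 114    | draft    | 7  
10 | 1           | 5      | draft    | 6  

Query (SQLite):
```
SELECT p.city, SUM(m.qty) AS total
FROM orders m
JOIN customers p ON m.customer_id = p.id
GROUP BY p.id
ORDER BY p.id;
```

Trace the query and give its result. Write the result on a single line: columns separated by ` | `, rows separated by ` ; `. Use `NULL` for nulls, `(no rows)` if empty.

Delhi | 6 ; Macau | 7 ; Macau | 23 ; Fresno | 18 ; Porto | 16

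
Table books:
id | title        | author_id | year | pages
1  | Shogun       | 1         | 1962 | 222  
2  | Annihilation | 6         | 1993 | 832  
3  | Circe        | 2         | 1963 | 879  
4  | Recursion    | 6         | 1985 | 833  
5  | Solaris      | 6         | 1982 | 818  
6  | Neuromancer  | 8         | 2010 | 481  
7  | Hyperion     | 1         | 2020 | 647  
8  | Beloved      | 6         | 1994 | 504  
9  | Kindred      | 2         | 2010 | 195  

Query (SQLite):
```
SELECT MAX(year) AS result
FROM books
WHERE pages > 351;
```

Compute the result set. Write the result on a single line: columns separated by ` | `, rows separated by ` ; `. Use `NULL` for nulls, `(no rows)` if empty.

2020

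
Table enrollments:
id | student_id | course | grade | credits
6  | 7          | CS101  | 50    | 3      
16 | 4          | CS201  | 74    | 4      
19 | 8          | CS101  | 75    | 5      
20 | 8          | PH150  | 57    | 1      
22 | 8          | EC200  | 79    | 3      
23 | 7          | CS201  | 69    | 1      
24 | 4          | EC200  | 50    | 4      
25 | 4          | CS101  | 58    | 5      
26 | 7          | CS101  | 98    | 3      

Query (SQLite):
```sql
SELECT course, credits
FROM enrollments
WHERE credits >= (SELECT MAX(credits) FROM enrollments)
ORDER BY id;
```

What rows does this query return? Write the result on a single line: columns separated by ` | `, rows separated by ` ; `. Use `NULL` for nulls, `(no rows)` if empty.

CS101 | 5 ; CS101 | 5

Scalar subquery: MAX(credits) over all enrollments rows = 5.
Keep rows where credits >= that value.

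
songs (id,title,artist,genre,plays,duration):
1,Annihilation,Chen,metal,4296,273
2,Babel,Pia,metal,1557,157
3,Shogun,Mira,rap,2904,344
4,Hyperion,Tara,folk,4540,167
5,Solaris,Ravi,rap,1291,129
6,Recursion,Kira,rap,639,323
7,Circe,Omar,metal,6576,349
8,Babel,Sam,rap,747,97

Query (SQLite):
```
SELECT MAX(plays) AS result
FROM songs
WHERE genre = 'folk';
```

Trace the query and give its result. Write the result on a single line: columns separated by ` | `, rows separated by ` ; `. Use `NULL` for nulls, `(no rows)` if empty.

Rows where genre='folk' → plays values: [4540].
MAX of non-NULL values = 4540.

4540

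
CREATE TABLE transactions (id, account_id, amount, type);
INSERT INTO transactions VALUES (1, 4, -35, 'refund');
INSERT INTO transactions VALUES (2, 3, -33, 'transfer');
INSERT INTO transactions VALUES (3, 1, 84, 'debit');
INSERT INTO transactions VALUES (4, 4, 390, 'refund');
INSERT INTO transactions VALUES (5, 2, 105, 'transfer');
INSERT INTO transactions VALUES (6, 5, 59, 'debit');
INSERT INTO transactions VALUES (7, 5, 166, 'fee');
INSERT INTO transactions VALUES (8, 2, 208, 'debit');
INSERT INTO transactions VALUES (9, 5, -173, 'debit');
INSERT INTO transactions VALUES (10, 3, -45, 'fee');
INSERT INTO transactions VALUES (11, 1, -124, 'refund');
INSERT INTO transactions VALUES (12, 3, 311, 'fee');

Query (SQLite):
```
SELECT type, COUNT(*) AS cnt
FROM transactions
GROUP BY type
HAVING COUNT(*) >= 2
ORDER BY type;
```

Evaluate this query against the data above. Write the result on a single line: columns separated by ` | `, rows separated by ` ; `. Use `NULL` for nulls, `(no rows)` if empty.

Partition transactions by type; compute COUNT(*) within each group.
HAVING: keep groups with count ≥ 2.
  debit: ids {3, 6, 8, 9} → COUNT(*)=4
  fee: ids {7, 10, 12} → COUNT(*)=3
  refund: ids {1, 4, 11} → COUNT(*)=3
  transfer: ids {2, 5} → COUNT(*)=2

debit | 4 ; fee | 3 ; refund | 3 ; transfer | 2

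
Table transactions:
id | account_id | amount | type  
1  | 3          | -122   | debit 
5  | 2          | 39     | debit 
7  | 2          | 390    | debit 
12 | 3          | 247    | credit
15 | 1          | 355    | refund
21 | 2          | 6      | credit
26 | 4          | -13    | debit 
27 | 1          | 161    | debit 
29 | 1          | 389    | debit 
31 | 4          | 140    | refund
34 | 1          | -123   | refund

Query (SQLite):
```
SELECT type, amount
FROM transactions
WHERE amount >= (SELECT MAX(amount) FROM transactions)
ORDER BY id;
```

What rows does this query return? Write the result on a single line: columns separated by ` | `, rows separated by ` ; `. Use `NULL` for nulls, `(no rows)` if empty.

Scalar subquery: MAX(amount) over all transactions rows = 390.
Keep rows where amount >= that value.

debit | 390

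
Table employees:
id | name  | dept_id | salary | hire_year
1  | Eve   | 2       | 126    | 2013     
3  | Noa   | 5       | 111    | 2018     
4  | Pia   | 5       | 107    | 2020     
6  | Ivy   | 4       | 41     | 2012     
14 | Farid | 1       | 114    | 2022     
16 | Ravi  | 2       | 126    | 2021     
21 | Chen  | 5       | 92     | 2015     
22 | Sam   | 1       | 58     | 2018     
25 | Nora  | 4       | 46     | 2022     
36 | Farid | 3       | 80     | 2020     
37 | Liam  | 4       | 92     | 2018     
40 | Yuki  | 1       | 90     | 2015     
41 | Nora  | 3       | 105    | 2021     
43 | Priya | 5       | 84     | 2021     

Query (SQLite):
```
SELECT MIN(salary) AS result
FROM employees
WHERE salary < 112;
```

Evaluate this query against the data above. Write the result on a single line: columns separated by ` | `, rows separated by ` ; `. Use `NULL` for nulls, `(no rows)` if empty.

41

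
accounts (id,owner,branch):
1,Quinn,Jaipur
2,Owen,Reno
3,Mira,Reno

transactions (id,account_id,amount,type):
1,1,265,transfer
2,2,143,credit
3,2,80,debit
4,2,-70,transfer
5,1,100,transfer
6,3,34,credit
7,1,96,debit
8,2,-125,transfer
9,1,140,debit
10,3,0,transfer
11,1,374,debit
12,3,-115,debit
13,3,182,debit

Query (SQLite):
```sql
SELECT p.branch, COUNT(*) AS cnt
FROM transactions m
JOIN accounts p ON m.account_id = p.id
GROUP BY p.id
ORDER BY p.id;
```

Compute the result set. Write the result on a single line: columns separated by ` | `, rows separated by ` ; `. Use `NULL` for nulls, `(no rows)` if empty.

Join each transactions row to its accounts via account_id.
Group joined rows by accounts.id; compute COUNT(*) per group.
  1: ids {1, 5, 7, 9, 11} → COUNT(*)=5
  2: ids {2, 3, 4, 8} → COUNT(*)=4
  3: ids {6, 10, 12, 13} → COUNT(*)=4

Jaipur | 5 ; Reno | 4 ; Reno | 4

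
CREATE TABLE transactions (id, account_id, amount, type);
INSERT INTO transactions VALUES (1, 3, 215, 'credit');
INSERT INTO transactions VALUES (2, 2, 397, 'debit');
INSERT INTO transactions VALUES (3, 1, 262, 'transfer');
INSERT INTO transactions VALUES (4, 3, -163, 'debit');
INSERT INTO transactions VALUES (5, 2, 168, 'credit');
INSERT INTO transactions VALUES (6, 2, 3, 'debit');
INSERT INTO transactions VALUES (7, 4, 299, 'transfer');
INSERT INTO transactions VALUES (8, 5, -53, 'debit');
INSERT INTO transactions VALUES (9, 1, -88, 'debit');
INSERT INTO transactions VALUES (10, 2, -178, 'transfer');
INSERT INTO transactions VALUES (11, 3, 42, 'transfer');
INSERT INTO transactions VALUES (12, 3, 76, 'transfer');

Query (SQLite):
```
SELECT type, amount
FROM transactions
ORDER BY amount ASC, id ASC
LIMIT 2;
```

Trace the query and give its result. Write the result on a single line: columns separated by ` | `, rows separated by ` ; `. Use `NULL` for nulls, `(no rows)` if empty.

transfer | -178 ; debit | -163

Sort by amount asc, tiebreak id asc: (-178, id=10), (-163, id=4), (-88, id=9), (-53, id=8), (3, id=6) …. Take first 2.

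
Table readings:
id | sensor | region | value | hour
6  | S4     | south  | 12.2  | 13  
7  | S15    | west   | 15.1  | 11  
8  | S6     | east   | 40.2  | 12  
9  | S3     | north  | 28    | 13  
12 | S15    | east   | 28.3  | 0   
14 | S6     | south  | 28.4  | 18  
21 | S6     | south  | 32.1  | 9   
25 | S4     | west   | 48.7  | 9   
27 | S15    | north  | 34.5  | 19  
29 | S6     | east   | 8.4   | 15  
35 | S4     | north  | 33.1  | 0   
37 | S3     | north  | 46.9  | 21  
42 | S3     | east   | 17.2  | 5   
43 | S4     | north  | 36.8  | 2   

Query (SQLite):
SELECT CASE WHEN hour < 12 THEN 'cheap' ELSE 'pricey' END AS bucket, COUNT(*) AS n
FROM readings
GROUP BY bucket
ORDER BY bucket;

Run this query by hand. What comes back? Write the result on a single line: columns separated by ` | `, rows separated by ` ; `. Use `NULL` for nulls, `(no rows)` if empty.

cheap | 7 ; pricey | 7

Bucket rows by hour < 12 → 'cheap' else 'pricey'; count each bucket.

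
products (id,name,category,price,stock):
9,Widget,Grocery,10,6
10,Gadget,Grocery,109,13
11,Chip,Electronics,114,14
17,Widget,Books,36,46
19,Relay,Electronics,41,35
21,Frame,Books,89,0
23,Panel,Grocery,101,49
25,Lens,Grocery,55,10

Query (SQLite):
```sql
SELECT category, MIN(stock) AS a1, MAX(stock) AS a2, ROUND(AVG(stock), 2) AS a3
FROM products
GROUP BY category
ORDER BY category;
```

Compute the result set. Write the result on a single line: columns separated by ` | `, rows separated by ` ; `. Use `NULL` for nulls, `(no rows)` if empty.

Group products by category.
Per group compute: MIN(stock), MAX(stock), ROUND(AVG(stock), 2).
  Books: ids {17, 21} → MIN(stock)=0, MAX(stock)=46, ROUND(AVG(stock), 2)=23
  Electronics: ids {11, 19} → MIN(stock)=14, MAX(stock)=35, ROUND(AVG(stock), 2)=24.5
  Grocery: ids {9, 10, 23, 25} → MIN(stock)=6, MAX(stock)=49, ROUND(AVG(stock), 2)=19.5

Books | 0 | 46 | 23 ; Electronics | 14 | 35 | 24.5 ; Grocery | 6 | 49 | 19.5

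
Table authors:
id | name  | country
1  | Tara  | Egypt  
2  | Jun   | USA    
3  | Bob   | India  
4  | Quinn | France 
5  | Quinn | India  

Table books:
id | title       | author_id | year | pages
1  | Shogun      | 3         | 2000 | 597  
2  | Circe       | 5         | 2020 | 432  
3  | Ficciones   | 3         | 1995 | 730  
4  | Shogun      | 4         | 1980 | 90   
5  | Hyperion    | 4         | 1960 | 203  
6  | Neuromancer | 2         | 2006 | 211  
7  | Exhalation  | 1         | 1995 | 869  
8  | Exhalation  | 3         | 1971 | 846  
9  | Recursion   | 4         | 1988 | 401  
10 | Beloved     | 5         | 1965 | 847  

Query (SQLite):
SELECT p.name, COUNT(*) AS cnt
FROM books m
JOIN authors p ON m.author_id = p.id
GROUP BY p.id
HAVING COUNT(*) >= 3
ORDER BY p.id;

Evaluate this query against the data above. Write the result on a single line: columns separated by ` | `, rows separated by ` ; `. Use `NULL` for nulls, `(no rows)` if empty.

Join each books row to its authors via author_id.
Group joined rows by authors.id; compute COUNT(*) per group.
HAVING: keep groups with count ≥ 3.
  1: ids {7} → COUNT(*)=1
  2: ids {6} → COUNT(*)=1
  3: ids {1, 3, 8} → COUNT(*)=3
  4: ids {4, 5, 9} → COUNT(*)=3
  5: ids {2, 10} → COUNT(*)=2

Bob | 3 ; Quinn | 3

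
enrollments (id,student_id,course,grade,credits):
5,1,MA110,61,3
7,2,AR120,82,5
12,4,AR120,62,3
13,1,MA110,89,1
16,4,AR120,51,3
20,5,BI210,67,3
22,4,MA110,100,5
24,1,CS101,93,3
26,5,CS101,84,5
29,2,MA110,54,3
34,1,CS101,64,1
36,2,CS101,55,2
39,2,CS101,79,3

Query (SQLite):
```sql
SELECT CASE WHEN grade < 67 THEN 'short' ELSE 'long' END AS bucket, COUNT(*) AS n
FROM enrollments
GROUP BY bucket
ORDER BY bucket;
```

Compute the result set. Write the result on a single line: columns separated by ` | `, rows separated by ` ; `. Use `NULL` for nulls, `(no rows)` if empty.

long | 7 ; short | 6

Bucket rows by grade < 67 → 'short' else 'long'; count each bucket.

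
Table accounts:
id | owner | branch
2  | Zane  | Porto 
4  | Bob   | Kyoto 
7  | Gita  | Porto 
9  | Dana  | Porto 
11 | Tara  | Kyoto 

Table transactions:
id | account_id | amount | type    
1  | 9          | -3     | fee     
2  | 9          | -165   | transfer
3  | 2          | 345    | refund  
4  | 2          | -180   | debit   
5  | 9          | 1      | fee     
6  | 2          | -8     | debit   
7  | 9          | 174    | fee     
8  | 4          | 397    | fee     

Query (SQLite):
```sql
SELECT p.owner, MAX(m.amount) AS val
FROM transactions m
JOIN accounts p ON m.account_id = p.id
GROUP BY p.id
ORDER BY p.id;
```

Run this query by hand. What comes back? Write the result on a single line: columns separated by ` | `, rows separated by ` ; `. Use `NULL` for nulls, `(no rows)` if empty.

Zane | 345 ; Bob | 397 ; Dana | 174

Join each transactions row to its accounts via account_id.
Group joined rows by accounts.id; compute MAX(m.amount) per group.
  2: ids {3, 4, 6} → MAX(m.amount)=345
  4: ids {8} → MAX(m.amount)=397
  9: ids {1, 2, 5, 7} → MAX(m.amount)=174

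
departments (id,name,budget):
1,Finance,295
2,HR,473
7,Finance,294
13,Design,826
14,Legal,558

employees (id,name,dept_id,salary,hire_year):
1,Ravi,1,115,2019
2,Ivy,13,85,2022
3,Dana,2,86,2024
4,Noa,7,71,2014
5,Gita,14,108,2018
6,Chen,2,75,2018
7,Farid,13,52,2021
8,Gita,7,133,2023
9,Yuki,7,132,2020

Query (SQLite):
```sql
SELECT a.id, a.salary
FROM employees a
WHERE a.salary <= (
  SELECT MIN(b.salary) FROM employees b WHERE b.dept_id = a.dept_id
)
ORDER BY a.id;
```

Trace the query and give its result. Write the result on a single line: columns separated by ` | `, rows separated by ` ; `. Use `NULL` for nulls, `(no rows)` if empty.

For each employees row a, compute MIN(salary) over rows sharing a.dept_id.
Keep row a if a.salary <= that per-group MIN.
  dept_id=1: MIN(salary) = 115
  dept_id=2: MIN(salary) = 75
  dept_id=7: MIN(salary) = 71
  dept_id=13: MIN(salary) = 52
  dept_id=14: MIN(salary) = 108

1 | 115 ; 4 | 71 ; 5 | 108 ; 6 | 75 ; 7 | 52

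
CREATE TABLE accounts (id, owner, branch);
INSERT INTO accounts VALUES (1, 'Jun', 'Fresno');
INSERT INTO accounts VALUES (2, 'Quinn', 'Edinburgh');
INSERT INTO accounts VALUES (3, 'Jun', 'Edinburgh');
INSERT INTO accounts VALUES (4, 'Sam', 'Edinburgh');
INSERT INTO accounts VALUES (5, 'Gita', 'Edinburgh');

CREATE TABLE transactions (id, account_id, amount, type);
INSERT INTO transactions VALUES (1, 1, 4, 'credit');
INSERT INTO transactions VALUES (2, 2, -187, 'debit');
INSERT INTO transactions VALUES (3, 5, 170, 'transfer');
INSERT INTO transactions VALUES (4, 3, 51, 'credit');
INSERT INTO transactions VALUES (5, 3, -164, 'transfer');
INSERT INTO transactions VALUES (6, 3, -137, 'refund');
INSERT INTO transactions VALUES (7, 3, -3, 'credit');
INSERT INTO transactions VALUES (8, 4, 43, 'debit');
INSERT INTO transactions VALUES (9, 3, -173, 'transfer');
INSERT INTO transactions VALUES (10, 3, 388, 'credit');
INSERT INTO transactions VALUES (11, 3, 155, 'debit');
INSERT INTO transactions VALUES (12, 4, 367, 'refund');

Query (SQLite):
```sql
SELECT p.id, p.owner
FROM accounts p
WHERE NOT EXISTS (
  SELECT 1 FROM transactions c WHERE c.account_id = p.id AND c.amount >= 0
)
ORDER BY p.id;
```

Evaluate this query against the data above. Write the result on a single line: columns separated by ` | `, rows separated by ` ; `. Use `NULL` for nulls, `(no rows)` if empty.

For each accounts row, check whether any transactions with matching account_id has amount >= 0.
Keep rows where that is false.

2 | Quinn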